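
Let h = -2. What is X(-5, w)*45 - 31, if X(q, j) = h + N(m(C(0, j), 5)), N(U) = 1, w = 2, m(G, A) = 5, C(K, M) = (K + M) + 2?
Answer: -76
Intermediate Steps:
C(K, M) = 2 + K + M
X(q, j) = -1 (X(q, j) = -2 + 1 = -1)
X(-5, w)*45 - 31 = -1*45 - 31 = -45 - 31 = -76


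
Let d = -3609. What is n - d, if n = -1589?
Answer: 2020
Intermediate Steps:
n - d = -1589 - 1*(-3609) = -1589 + 3609 = 2020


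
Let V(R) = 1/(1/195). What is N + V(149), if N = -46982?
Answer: -46787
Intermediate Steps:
V(R) = 195 (V(R) = 1/(1/195) = 195)
N + V(149) = -46982 + 195 = -46787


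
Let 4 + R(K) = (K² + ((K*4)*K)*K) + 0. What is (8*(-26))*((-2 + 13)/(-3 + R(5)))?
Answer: -1144/259 ≈ -4.4170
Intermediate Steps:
R(K) = -4 + K² + 4*K³ (R(K) = -4 + ((K² + ((K*4)*K)*K) + 0) = -4 + ((K² + ((4*K)*K)*K) + 0) = -4 + ((K² + (4*K²)*K) + 0) = -4 + ((K² + 4*K³) + 0) = -4 + (K² + 4*K³) = -4 + K² + 4*K³)
(8*(-26))*((-2 + 13)/(-3 + R(5))) = (8*(-26))*((-2 + 13)/(-3 + (-4 + 5² + 4*5³))) = -2288/(-3 + (-4 + 25 + 4*125)) = -2288/(-3 + (-4 + 25 + 500)) = -2288/(-3 + 521) = -2288/518 = -208*11/518 = -1144/259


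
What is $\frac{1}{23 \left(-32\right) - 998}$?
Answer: $- \frac{1}{1734} \approx -0.0005767$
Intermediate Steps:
$\frac{1}{23 \left(-32\right) - 998} = \frac{1}{-736 - 998} = \frac{1}{-1734} = - \frac{1}{1734}$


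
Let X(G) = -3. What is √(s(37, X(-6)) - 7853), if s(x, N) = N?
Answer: 4*I*√491 ≈ 88.634*I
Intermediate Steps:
√(s(37, X(-6)) - 7853) = √(-3 - 7853) = √(-7856) = 4*I*√491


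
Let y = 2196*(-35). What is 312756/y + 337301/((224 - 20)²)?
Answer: 358591699/88850160 ≈ 4.0359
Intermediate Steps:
y = -76860
312756/y + 337301/((224 - 20)²) = 312756/(-76860) + 337301/((224 - 20)²) = 312756*(-1/76860) + 337301/(204²) = -26063/6405 + 337301/41616 = 358591699/88850160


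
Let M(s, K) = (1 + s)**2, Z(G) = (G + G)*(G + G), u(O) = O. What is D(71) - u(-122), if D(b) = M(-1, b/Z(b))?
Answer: 122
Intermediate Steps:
Z(G) = 4*G**2 (Z(G) = (2*G)*(2*G) = 4*G**2)
D(b) = 0 (D(b) = (1 - 1)**2 = 0**2 = 0)
D(71) - u(-122) = 0 - 1*(-122) = 0 + 122 = 122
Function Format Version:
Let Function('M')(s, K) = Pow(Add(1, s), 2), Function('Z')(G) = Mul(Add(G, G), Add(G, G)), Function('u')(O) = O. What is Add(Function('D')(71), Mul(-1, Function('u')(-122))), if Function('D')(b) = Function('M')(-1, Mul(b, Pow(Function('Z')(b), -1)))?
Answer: 122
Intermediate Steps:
Function('Z')(G) = Mul(4, Pow(G, 2)) (Function('Z')(G) = Mul(Mul(2, G), Mul(2, G)) = Mul(4, Pow(G, 2)))
Function('D')(b) = 0 (Function('D')(b) = Pow(Add(1, -1), 2) = Pow(0, 2) = 0)
Add(Function('D')(71), Mul(-1, Function('u')(-122))) = Add(0, Mul(-1, -122)) = Add(0, 122) = 122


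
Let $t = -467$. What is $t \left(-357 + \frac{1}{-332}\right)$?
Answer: $\frac{55351175}{332} \approx 1.6672 \cdot 10^{5}$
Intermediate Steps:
$t \left(-357 + \frac{1}{-332}\right) = - 467 \left(-357 + \frac{1}{-332}\right) = - 467 \left(-357 - \frac{1}{332}\right) = \left(-467\right) \left(- \frac{118525}{332}\right) = \frac{55351175}{332}$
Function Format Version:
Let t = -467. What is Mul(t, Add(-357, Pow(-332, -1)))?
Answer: Rational(55351175, 332) ≈ 1.6672e+5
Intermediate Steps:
Mul(t, Add(-357, Pow(-332, -1))) = Mul(-467, Add(-357, Pow(-332, -1))) = Mul(-467, Add(-357, Rational(-1, 332))) = Mul(-467, Rational(-118525, 332)) = Rational(55351175, 332)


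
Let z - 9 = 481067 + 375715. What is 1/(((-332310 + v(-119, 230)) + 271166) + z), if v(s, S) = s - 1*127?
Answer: 1/795401 ≈ 1.2572e-6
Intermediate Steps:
v(s, S) = -127 + s (v(s, S) = s - 127 = -127 + s)
z = 856791 (z = 9 + (481067 + 375715) = 9 + 856782 = 856791)
1/(((-332310 + v(-119, 230)) + 271166) + z) = 1/(((-332310 + (-127 - 119)) + 271166) + 856791) = 1/(((-332310 - 246) + 271166) + 856791) = 1/((-332556 + 271166) + 856791) = 1/(-61390 + 856791) = 1/795401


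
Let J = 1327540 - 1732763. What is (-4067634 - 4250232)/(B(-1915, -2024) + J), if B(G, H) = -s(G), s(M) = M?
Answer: 1386311/67218 ≈ 20.624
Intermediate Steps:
J = -405223
B(G, H) = -G
(-4067634 - 4250232)/(B(-1915, -2024) + J) = (-4067634 - 4250232)/(-1*(-1915) - 405223) = -8317866/(1915 - 405223) = -8317866/(-403308) = -8317866*(-1/403308) = 1386311/67218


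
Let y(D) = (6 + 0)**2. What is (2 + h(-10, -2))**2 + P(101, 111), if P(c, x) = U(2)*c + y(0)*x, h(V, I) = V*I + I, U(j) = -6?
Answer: 3790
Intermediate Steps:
y(D) = 36 (y(D) = 6**2 = 36)
h(V, I) = I + I*V (h(V, I) = I*V + I = I + I*V)
P(c, x) = -6*c + 36*x
(2 + h(-10, -2))**2 + P(101, 111) = (2 - 2*(1 - 10))**2 + (-6*101 + 36*111) = (2 - 2*(-9))**2 + (-606 + 3996) = (2 + 18)**2 + 3390 = 20**2 + 3390 = 400 + 3390 = 3790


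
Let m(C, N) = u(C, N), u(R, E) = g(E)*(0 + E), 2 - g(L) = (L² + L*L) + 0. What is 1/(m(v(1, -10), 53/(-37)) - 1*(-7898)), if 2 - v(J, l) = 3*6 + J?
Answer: 50653/400210034 ≈ 0.00012657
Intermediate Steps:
g(L) = 2 - 2*L² (g(L) = 2 - ((L² + L*L) + 0) = 2 - ((L² + L²) + 0) = 2 - (2*L² + 0) = 2 - 2*L²)
v(J, l) = -16 - J (v(J, l) = 2 - (3*6 + J) = 2 - (18 + J) = 2 + (-18 - J) = -16 - J)
u(R, E) = E*(2 - 2*E²) (u(R, E) = (2 - 2*E²)*(0 + E) = (2 - 2*E²)*E = E*(2 - 2*E²))
m(C, N) = 2*N*(1 - N²)
1/(m(v(1, -10), 53/(-37)) - 1*(-7898)) = 1/(2*(53/(-37))*(1 - (53/(-37))²) - 1*(-7898)) = 1/(2*(53*(-1/37))*(1 - (53*(-1/37))²) + 7898) = 1/(2*(-53/37)*(1 - (-53/37)²) + 7898) = 1/(2*(-53/37)*(1 - 1*2809/1369) + 7898) = 1/(2*(-53/37)*(1 - 2809/1369) + 7898) = 1/(2*(-53/37)*(-1440/1369) + 7898) = 1/(152640/50653 + 7898) = 1/(400210034/50653) = 50653/400210034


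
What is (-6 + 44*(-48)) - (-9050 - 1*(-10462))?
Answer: -3530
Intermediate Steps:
(-6 + 44*(-48)) - (-9050 - 1*(-10462)) = (-6 - 2112) - (-9050 + 10462) = -2118 - 1*1412 = -2118 - 1412 = -3530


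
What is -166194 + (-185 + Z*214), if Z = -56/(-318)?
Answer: -26448269/159 ≈ -1.6634e+5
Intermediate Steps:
Z = 28/159 (Z = -56*(-1/318) = 28/159 ≈ 0.17610)
-166194 + (-185 + Z*214) = -166194 + (-185 + (28/159)*214) = -166194 + (-185 + 5992/159) = -166194 - 23423/159 = -26448269/159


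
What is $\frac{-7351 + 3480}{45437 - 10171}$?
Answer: $- \frac{553}{5038} \approx -0.10977$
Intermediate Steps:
$\frac{-7351 + 3480}{45437 - 10171} = - \frac{3871}{35266} = \left(-3871\right) \frac{1}{35266} = - \frac{553}{5038}$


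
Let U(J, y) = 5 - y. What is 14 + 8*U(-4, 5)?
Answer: 14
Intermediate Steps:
14 + 8*U(-4, 5) = 14 + 8*(5 - 1*5) = 14 + 8*(5 - 5) = 14 + 8*0 = 14 + 0 = 14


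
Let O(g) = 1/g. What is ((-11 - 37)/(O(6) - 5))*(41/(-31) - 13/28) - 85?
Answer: -646577/6293 ≈ -102.75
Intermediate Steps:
((-11 - 37)/(O(6) - 5))*(41/(-31) - 13/28) - 85 = ((-11 - 37)/(1/6 - 5))*(41/(-31) - 13/28) - 85 = (-48/(⅙ - 5))*(41*(-1/31) - 13*1/28) - 85 = (-48/(-29/6))*(-41/31 - 13/28) - 85 = -48*(-6/29)*(-1551/868) - 85 = (288/29)*(-1551/868) - 85 = -111672/6293 - 85 = -646577/6293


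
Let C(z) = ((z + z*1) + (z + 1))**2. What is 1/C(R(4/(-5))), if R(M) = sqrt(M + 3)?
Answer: 130/2209 - 15*sqrt(55)/4418 ≈ 0.033671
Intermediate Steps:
R(M) = sqrt(3 + M)
C(z) = (1 + 3*z)**2 (C(z) = ((z + z) + (1 + z))**2 = (2*z + (1 + z))**2 = (1 + 3*z)**2)
1/C(R(4/(-5))) = 1/((1 + 3*sqrt(3 + 4/(-5)))**2) = 1/((1 + 3*sqrt(3 + 4*(-1/5)))**2) = 1/((1 + 3*sqrt(3 - 4/5))**2) = 1/((1 + 3*sqrt(11/5))**2) = 1/((1 + 3*(sqrt(55)/5))**2) = 1/((1 + 3*sqrt(55)/5)**2) = (1 + 3*sqrt(55)/5)**(-2)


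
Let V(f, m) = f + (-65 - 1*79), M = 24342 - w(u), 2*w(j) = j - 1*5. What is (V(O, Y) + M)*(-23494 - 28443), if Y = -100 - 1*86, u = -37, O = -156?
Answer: -1249760031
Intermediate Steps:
w(j) = -5/2 + j/2 (w(j) = (j - 1*5)/2 = (j - 5)/2 = (-5 + j)/2 = -5/2 + j/2)
Y = -186 (Y = -100 - 86 = -186)
M = 24363 (M = 24342 - (-5/2 + (½)*(-37)) = 24342 - (-5/2 - 37/2) = 24342 - 1*(-21) = 24342 + 21 = 24363)
V(f, m) = -144 + f (V(f, m) = f + (-65 - 79) = f - 144 = -144 + f)
(V(O, Y) + M)*(-23494 - 28443) = ((-144 - 156) + 24363)*(-23494 - 28443) = (-300 + 24363)*(-51937) = 24063*(-51937) = -1249760031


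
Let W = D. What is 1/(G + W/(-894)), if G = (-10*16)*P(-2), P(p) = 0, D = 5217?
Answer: -298/1739 ≈ -0.17136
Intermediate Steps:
W = 5217
G = 0 (G = -10*16*0 = -160*0 = 0)
1/(G + W/(-894)) = 1/(0 + 5217/(-894)) = 1/(0 + 5217*(-1/894)) = 1/(0 - 1739/298) = 1/(-1739/298) = -298/1739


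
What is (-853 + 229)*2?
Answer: -1248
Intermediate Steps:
(-853 + 229)*2 = -624*2 = -1248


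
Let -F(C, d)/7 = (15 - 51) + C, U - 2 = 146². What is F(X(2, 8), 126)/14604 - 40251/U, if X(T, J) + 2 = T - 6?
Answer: -8077196/4324001 ≈ -1.8680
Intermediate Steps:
X(T, J) = -8 + T (X(T, J) = -2 + (T - 6) = -2 + (-6 + T) = -8 + T)
U = 21318 (U = 2 + 146² = 2 + 21316 = 21318)
F(C, d) = 252 - 7*C (F(C, d) = -7*((15 - 51) + C) = -7*(-36 + C) = 252 - 7*C)
F(X(2, 8), 126)/14604 - 40251/U = (252 - 7*(-8 + 2))/14604 - 40251/21318 = (252 - 7*(-6))*(1/14604) - 40251*1/21318 = (252 + 42)*(1/14604) - 13417/7106 = 294*(1/14604) - 13417/7106 = 49/2434 - 13417/7106 = -8077196/4324001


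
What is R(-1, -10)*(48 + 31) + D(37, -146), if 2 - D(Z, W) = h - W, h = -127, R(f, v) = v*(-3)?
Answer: 2353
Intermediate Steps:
R(f, v) = -3*v
D(Z, W) = 129 + W (D(Z, W) = 2 - (-127 - W) = 2 + (127 + W) = 129 + W)
R(-1, -10)*(48 + 31) + D(37, -146) = (-3*(-10))*(48 + 31) + (129 - 146) = 30*79 - 17 = 2370 - 17 = 2353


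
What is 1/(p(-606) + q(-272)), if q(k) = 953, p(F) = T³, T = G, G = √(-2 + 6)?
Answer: 1/961 ≈ 0.0010406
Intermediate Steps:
G = 2 (G = √4 = 2)
T = 2
p(F) = 8 (p(F) = 2³ = 8)
1/(p(-606) + q(-272)) = 1/(8 + 953) = 1/961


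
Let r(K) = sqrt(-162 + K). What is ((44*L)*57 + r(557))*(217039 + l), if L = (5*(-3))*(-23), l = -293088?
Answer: -65802157740 - 76049*sqrt(395) ≈ -6.5804e+10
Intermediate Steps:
L = 345 (L = -15*(-23) = 345)
((44*L)*57 + r(557))*(217039 + l) = ((44*345)*57 + sqrt(-162 + 557))*(217039 - 293088) = (15180*57 + sqrt(395))*(-76049) = (865260 + sqrt(395))*(-76049) = -65802157740 - 76049*sqrt(395)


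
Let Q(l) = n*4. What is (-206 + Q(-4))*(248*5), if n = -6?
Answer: -285200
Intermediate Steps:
Q(l) = -24 (Q(l) = -6*4 = -24)
(-206 + Q(-4))*(248*5) = (-206 - 24)*(248*5) = -230*1240 = -285200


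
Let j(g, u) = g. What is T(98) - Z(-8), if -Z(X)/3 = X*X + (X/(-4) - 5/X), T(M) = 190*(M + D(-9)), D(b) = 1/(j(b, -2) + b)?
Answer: 1354271/72 ≈ 18809.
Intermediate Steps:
D(b) = 1/(2*b) (D(b) = 1/(b + b) = 1/(2*b))
T(M) = -95/9 + 190*M (T(M) = 190*(M + (1/2)/(-9)) = 190*(M + (1/2)*(-1/9)) = 190*(M - 1/18) = 190*(-1/18 + M) = -95/9 + 190*M)
Z(X) = -3*X**2 + 15/X + 3*X/4 (Z(X) = -3*(X*X + (X/(-4) - 5/X)) = -3*(X**2 + (X*(-1/4) - 5/X)) = -3*(X**2 + (-X/4 - 5/X)) = -3*(X**2 + (-5/X - X/4)) = -3*(X**2 - 5/X - X/4) = -3*X**2 + 15/X + 3*X/4)
T(98) - Z(-8) = (-95/9 + 190*98) - (-3*(-8)**2 + 15/(-8) + (3/4)*(-8)) = (-95/9 + 18620) - (-3*64 + 15*(-1/8) - 6) = 167485/9 - (-192 - 15/8 - 6) = 167485/9 - 1*(-1599/8) = 167485/9 + 1599/8 = 1354271/72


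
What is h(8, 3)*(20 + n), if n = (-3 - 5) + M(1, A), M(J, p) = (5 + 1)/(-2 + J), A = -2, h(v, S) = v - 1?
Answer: 42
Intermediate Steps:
h(v, S) = -1 + v
M(J, p) = 6/(-2 + J)
n = -14 (n = (-3 - 5) + 6/(-2 + 1) = -8 + 6/(-1) = -8 + 6*(-1) = -8 - 6 = -14)
h(8, 3)*(20 + n) = (-1 + 8)*(20 - 14) = 7*6 = 42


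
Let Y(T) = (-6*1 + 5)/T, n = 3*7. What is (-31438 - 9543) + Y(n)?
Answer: -860602/21 ≈ -40981.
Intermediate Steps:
n = 21
Y(T) = -1/T (Y(T) = (-6 + 5)/T = -1/T)
(-31438 - 9543) + Y(n) = (-31438 - 9543) - 1/21 = -40981 - 1*1/21 = -40981 - 1/21 = -860602/21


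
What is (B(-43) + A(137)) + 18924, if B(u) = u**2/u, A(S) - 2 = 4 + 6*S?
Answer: 19709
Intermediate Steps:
A(S) = 6 + 6*S (A(S) = 2 + (4 + 6*S) = 6 + 6*S)
B(u) = u
(B(-43) + A(137)) + 18924 = (-43 + (6 + 6*137)) + 18924 = (-43 + (6 + 822)) + 18924 = (-43 + 828) + 18924 = 785 + 18924 = 19709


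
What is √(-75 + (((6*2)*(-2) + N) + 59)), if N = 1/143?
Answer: I*√817817/143 ≈ 6.324*I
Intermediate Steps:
N = 1/143 ≈ 0.0069930
√(-75 + (((6*2)*(-2) + N) + 59)) = √(-75 + (((6*2)*(-2) + 1/143) + 59)) = √(-75 + ((12*(-2) + 1/143) + 59)) = √(-75 + ((-24 + 1/143) + 59)) = √(-75 + (-3431/143 + 59)) = √(-75 + 5006/143) = √(-5719/143) = I*√817817/143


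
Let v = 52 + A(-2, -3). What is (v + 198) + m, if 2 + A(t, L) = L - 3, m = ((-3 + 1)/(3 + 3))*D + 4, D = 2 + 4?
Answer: 244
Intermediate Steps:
D = 6
m = 2 (m = ((-3 + 1)/(3 + 3))*6 + 4 = -2/6*6 + 4 = -2*⅙*6 + 4 = -⅓*6 + 4 = -2 + 4 = 2)
A(t, L) = -5 + L (A(t, L) = -2 + (L - 3) = -2 + (-3 + L) = -5 + L)
v = 44 (v = 52 + (-5 - 3) = 52 - 8 = 44)
(v + 198) + m = (44 + 198) + 2 = 242 + 2 = 244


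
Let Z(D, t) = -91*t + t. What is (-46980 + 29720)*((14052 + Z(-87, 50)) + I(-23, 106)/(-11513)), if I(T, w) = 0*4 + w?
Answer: -1898117928200/11513 ≈ -1.6487e+8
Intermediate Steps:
I(T, w) = w (I(T, w) = 0 + w = w)
Z(D, t) = -90*t
(-46980 + 29720)*((14052 + Z(-87, 50)) + I(-23, 106)/(-11513)) = (-46980 + 29720)*((14052 - 90*50) + 106/(-11513)) = -17260*((14052 - 4500) + 106*(-1/11513)) = -17260*(9552 - 106/11513) = -17260*109972070/11513 = -1898117928200/11513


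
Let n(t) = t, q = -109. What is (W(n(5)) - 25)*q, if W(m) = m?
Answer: 2180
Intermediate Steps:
(W(n(5)) - 25)*q = (5 - 25)*(-109) = -20*(-109) = 2180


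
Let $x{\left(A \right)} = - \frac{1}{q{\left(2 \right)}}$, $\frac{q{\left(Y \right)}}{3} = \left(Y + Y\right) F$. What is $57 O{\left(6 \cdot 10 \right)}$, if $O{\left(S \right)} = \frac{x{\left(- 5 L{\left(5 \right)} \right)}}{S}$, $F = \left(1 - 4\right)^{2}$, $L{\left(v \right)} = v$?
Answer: $- \frac{19}{2160} \approx -0.0087963$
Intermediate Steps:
$F = 9$ ($F = \left(-3\right)^{2} = 9$)
$q{\left(Y \right)} = 54 Y$ ($q{\left(Y \right)} = 3 \left(Y + Y\right) 9 = 3 \cdot 2 Y 9 = 3 \cdot 18 Y = 54 Y$)
$x{\left(A \right)} = - \frac{1}{108}$ ($x{\left(A \right)} = - \frac{1}{54 \cdot 2} = - \frac{1}{108}$)
$O{\left(S \right)} = - \frac{1}{108 S}$
$57 O{\left(6 \cdot 10 \right)} = 57 \left(- \frac{1}{108 \cdot 6 \cdot 10}\right) = 57 \left(- \frac{1}{108 \cdot 60}\right) = 57 \left(\left(- \frac{1}{108}\right) \frac{1}{60}\right) = 57 \left(- \frac{1}{6480}\right) = - \frac{19}{2160}$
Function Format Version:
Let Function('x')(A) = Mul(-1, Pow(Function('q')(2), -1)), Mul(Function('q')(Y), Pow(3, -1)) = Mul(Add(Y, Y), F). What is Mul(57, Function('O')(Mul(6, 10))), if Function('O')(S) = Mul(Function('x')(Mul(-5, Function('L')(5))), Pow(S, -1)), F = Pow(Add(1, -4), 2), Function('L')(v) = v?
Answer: Rational(-19, 2160) ≈ -0.0087963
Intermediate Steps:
F = 9 (F = Pow(-3, 2) = 9)
Function('q')(Y) = Mul(54, Y) (Function('q')(Y) = Mul(3, Mul(Add(Y, Y), 9)) = Mul(3, Mul(Mul(2, Y), 9)) = Mul(3, Mul(18, Y)) = Mul(54, Y))
Function('x')(A) = Rational(-1, 108) (Function('x')(A) = Mul(-1, Pow(Mul(54, 2), -1)) = Mul(-1, Pow(108, -1)) = Mul(-1, Rational(1, 108)) = Rational(-1, 108))
Function('O')(S) = Mul(Rational(-1, 108), Pow(S, -1))
Mul(57, Function('O')(Mul(6, 10))) = Mul(57, Mul(Rational(-1, 108), Pow(Mul(6, 10), -1))) = Mul(57, Mul(Rational(-1, 108), Pow(60, -1))) = Mul(57, Mul(Rational(-1, 108), Rational(1, 60))) = Mul(57, Rational(-1, 6480)) = Rational(-19, 2160)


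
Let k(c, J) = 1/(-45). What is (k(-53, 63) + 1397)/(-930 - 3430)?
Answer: -7858/24525 ≈ -0.32041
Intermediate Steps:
k(c, J) = -1/45
(k(-53, 63) + 1397)/(-930 - 3430) = (-1/45 + 1397)/(-930 - 3430) = (62864/45)/(-4360) = (62864/45)*(-1/4360) = -7858/24525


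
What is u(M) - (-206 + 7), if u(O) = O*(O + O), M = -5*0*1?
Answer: 199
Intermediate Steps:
M = 0 (M = 0*1 = 0)
u(O) = 2*O² (u(O) = O*(2*O) = 2*O²)
u(M) - (-206 + 7) = 2*0² - (-206 + 7) = 2*0 - 1*(-199) = 0 + 199 = 199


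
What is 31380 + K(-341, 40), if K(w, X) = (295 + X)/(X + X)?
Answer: 502147/16 ≈ 31384.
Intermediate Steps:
K(w, X) = (295 + X)/(2*X) (K(w, X) = (295 + X)/((2*X)) = (295 + X)*(1/(2*X)) = (295 + X)/(2*X))
31380 + K(-341, 40) = 31380 + (1/2)*(295 + 40)/40 = 31380 + (1/2)*(1/40)*335 = 31380 + 67/16 = 502147/16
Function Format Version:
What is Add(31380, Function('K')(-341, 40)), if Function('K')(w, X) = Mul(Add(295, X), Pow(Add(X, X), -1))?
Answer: Rational(502147, 16) ≈ 31384.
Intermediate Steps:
Function('K')(w, X) = Mul(Rational(1, 2), Pow(X, -1), Add(295, X)) (Function('K')(w, X) = Mul(Add(295, X), Pow(Mul(2, X), -1)) = Mul(Add(295, X), Mul(Rational(1, 2), Pow(X, -1))) = Mul(Rational(1, 2), Pow(X, -1), Add(295, X)))
Add(31380, Function('K')(-341, 40)) = Add(31380, Mul(Rational(1, 2), Pow(40, -1), Add(295, 40))) = Add(31380, Mul(Rational(1, 2), Rational(1, 40), 335)) = Add(31380, Rational(67, 16)) = Rational(502147, 16)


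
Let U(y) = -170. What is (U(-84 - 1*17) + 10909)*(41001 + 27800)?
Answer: 738853939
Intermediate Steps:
(U(-84 - 1*17) + 10909)*(41001 + 27800) = (-170 + 10909)*(41001 + 27800) = 10739*68801 = 738853939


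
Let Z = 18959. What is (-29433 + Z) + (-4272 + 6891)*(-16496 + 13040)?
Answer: -9061738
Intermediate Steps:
(-29433 + Z) + (-4272 + 6891)*(-16496 + 13040) = (-29433 + 18959) + (-4272 + 6891)*(-16496 + 13040) = -10474 + 2619*(-3456) = -10474 - 9051264 = -9061738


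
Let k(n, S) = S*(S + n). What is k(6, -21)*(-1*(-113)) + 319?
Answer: 35914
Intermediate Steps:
k(6, -21)*(-1*(-113)) + 319 = (-21*(-21 + 6))*(-1*(-113)) + 319 = -21*(-15)*113 + 319 = 315*113 + 319 = 35595 + 319 = 35914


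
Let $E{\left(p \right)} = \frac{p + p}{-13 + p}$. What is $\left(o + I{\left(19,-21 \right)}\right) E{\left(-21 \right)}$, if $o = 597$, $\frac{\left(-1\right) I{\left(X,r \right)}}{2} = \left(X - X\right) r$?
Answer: $\frac{12537}{17} \approx 737.47$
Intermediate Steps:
$I{\left(X,r \right)} = 0$ ($I{\left(X,r \right)} = - 2 \left(X - X\right) r = - 2 \cdot 0 r = \left(-2\right) 0 = 0$)
$E{\left(p \right)} = \frac{2 p}{-13 + p}$
$\left(o + I{\left(19,-21 \right)}\right) E{\left(-21 \right)} = \left(597 + 0\right) 2 \left(-21\right) \frac{1}{-13 - 21} = 597 \cdot 2 \left(-21\right) \frac{1}{-34} = 597 \cdot 2 \left(-21\right) \left(- \frac{1}{34}\right) = 597 \cdot \frac{21}{17} = \frac{12537}{17}$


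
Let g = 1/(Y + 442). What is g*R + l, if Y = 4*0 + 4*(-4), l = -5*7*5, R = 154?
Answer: -37198/213 ≈ -174.64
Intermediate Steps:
l = -175 (l = -35*5 = -175)
Y = -16 (Y = 0 - 16 = -16)
g = 1/426 (g = 1/(-16 + 442) = 1/426 ≈ 0.0023474)
g*R + l = (1/426)*154 - 175 = 77/213 - 175 = -37198/213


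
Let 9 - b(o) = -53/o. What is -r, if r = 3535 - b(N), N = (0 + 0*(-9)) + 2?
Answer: -6999/2 ≈ -3499.5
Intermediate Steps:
N = 2 (N = (0 + 0) + 2 = 0 + 2 = 2)
b(o) = 9 + 53/o (b(o) = 9 - (-53)/o = 9 + 53/o)
r = 6999/2 (r = 3535 - (9 + 53/2) = 3535 - 1*71/2 = 3535 - 71/2 = 6999/2 ≈ 3499.5)
-r = -1*6999/2 = -6999/2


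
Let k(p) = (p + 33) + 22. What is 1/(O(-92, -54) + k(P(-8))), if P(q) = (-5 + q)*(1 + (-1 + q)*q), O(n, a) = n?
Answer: -1/986 ≈ -0.0010142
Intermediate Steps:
P(q) = (1 + q*(-1 + q))*(-5 + q) (P(q) = (-5 + q)*(1 + q*(-1 + q)) = (1 + q*(-1 + q))*(-5 + q))
k(p) = 55 + p (k(p) = (33 + p) + 22 = 55 + p)
1/(O(-92, -54) + k(P(-8))) = 1/(-92 + (55 + (-5 + (-8)³ - 6*(-8)² + 6*(-8)))) = 1/(-92 + (55 + (-5 - 512 - 6*64 - 48))) = 1/(-92 + (55 + (-5 - 512 - 384 - 48))) = 1/(-92 + (55 - 949)) = 1/(-92 - 894) = 1/(-986) = -1/986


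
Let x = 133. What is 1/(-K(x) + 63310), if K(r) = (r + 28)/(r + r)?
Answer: 38/2405757 ≈ 1.5795e-5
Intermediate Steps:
K(r) = (28 + r)/(2*r) (K(r) = (28 + r)/((2*r)) = (28 + r)*(1/(2*r)) = (28 + r)/(2*r))
1/(-K(x) + 63310) = 1/(-(28 + 133)/(2*133) + 63310) = 1/(-161/(2*133) + 63310) = 1/(-1*23/38 + 63310) = 1/(-23/38 + 63310) = 1/(2405757/38) = 38/2405757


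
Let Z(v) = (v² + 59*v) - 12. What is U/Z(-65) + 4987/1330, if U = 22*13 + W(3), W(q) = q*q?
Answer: 81337/17955 ≈ 4.5300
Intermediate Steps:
W(q) = q²
U = 295 (U = 22*13 + 3² = 286 + 9 = 295)
Z(v) = -12 + v² + 59*v
U/Z(-65) + 4987/1330 = 295/(-12 + (-65)² + 59*(-65)) + 4987/1330 = 295/(-12 + 4225 - 3835) + 4987*(1/1330) = 295/378 + 4987/1330 = 81337/17955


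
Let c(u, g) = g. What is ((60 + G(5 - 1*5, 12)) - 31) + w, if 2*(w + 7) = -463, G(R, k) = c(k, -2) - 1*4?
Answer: -431/2 ≈ -215.50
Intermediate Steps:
G(R, k) = -6 (G(R, k) = -2 - 1*4 = -2 - 4 = -6)
w = -477/2 (w = -7 + (½)*(-463) = -7 - 463/2 = -477/2 ≈ -238.50)
((60 + G(5 - 1*5, 12)) - 31) + w = ((60 - 6) - 31) - 477/2 = (54 - 31) - 477/2 = 23 - 477/2 = -431/2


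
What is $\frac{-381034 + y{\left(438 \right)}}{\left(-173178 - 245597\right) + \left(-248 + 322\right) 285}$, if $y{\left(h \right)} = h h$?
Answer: $\frac{37838}{79537} \approx 0.47573$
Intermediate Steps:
$y{\left(h \right)} = h^{2}$
$\frac{-381034 + y{\left(438 \right)}}{\left(-173178 - 245597\right) + \left(-248 + 322\right) 285} = \frac{-381034 + 438^{2}}{\left(-173178 - 245597\right) + \left(-248 + 322\right) 285} = \frac{-381034 + 191844}{\left(-173178 - 245597\right) + 74 \cdot 285} = - \frac{189190}{-418775 + 21090} = - \frac{189190}{-397685} = \left(-189190\right) \left(- \frac{1}{397685}\right) = \frac{37838}{79537}$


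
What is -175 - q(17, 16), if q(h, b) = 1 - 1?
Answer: -175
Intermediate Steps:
q(h, b) = 0
-175 - q(17, 16) = -175 - 1*0 = -175 + 0 = -175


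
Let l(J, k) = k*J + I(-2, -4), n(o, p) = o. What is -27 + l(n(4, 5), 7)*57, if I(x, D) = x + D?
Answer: 1227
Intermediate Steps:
I(x, D) = D + x
l(J, k) = -6 + J*k (l(J, k) = k*J + (-4 - 2) = J*k - 6 = -6 + J*k)
-27 + l(n(4, 5), 7)*57 = -27 + (-6 + 4*7)*57 = -27 + (-6 + 28)*57 = -27 + 22*57 = -27 + 1254 = 1227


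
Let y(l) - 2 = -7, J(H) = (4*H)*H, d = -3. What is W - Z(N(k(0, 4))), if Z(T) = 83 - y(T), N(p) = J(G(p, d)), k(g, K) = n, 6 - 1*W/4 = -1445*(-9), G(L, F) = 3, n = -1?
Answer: -52084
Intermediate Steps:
J(H) = 4*H²
y(l) = -5 (y(l) = 2 - 7 = -5)
W = -51996 (W = 24 - (-5780)*(-9) = 24 - 4*13005 = 24 - 52020 = -51996)
k(g, K) = -1
N(p) = 36 (N(p) = 4*3² = 4*9 = 36)
Z(T) = 88 (Z(T) = 83 - 1*(-5) = 83 + 5 = 88)
W - Z(N(k(0, 4))) = -51996 - 1*88 = -51996 - 88 = -52084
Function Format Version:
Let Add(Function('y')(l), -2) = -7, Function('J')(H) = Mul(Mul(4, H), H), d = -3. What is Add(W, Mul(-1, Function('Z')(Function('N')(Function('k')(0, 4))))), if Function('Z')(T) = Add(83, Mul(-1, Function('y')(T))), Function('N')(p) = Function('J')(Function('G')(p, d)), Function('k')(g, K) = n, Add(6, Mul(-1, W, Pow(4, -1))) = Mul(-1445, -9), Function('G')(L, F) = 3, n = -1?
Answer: -52084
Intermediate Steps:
Function('J')(H) = Mul(4, Pow(H, 2))
Function('y')(l) = -5 (Function('y')(l) = Add(2, -7) = -5)
W = -51996 (W = Add(24, Mul(-4, Mul(-1445, -9))) = Add(24, Mul(-4, 13005)) = Add(24, -52020) = -51996)
Function('k')(g, K) = -1
Function('N')(p) = 36 (Function('N')(p) = Mul(4, Pow(3, 2)) = Mul(4, 9) = 36)
Function('Z')(T) = 88 (Function('Z')(T) = Add(83, Mul(-1, -5)) = Add(83, 5) = 88)
Add(W, Mul(-1, Function('Z')(Function('N')(Function('k')(0, 4))))) = Add(-51996, Mul(-1, 88)) = Add(-51996, -88) = -52084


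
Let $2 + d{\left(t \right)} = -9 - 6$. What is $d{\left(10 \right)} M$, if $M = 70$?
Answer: $-1190$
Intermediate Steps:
$d{\left(t \right)} = -17$ ($d{\left(t \right)} = -2 - 15 = -17$)
$d{\left(10 \right)} M = \left(-17\right) 70 = -1190$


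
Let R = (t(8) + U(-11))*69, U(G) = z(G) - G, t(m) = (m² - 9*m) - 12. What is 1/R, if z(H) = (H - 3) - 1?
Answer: -1/1656 ≈ -0.00060386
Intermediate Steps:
z(H) = -4 + H (z(H) = (-3 + H) - 1 = -4 + H)
t(m) = -12 + m² - 9*m
U(G) = -4 (U(G) = (-4 + G) - G = -4)
R = -1656 (R = ((-12 + 8² - 9*8) - 4)*69 = ((-12 + 64 - 72) - 4)*69 = (-20 - 4)*69 = -24*69 = -1656)
1/R = 1/(-1656) = -1/1656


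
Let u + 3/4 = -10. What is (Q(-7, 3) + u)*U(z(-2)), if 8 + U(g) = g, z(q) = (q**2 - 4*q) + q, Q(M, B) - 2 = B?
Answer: -23/2 ≈ -11.500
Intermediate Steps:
Q(M, B) = 2 + B
z(q) = q**2 - 3*q
u = -43/4 (u = -3/4 - 10 = -43/4 ≈ -10.750)
U(g) = -8 + g
(Q(-7, 3) + u)*U(z(-2)) = ((2 + 3) - 43/4)*(-8 - 2*(-3 - 2)) = (5 - 43/4)*(-8 - 2*(-5)) = -23*(-8 + 10)/4 = -23/4*2 = -23/2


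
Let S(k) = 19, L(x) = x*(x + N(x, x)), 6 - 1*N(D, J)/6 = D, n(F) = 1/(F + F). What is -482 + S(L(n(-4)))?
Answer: -463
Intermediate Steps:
n(F) = 1/(2*F)
N(D, J) = 36 - 6*D
L(x) = x*(36 - 5*x) (L(x) = x*(x + (36 - 6*x)) = x*(36 - 5*x))
-482 + S(L(n(-4))) = -482 + 19 = -463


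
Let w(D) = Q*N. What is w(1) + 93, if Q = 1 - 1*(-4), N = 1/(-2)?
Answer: 181/2 ≈ 90.500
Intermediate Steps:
N = -½ ≈ -0.50000
Q = 5 (Q = 1 + 4 = 5)
w(D) = -5/2 (w(D) = 5*(-½) = -5/2)
w(1) + 93 = -5/2 + 93 = 181/2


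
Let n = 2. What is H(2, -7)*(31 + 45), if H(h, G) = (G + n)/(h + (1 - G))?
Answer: -38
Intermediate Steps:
H(h, G) = (2 + G)/(1 + h - G) (H(h, G) = (G + 2)/(h + (1 - G)) = (2 + G)/(1 + h - G))
H(2, -7)*(31 + 45) = ((2 - 7)/(1 + 2 - 1*(-7)))*(31 + 45) = (-5/(1 + 2 + 7))*76 = (-5/10)*76 = ((⅒)*(-5))*76 = -½*76 = -38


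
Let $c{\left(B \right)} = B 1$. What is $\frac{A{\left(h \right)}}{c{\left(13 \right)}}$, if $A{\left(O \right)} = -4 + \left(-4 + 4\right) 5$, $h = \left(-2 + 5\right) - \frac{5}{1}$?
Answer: $- \frac{4}{13} \approx -0.30769$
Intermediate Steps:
$c{\left(B \right)} = B$
$h = -2$ ($h = 3 - 5 = -2$)
$A{\left(O \right)} = -4$ ($A{\left(O \right)} = -4 + 0 \cdot 5 = -4 + 0 = -4$)
$\frac{A{\left(h \right)}}{c{\left(13 \right)}} = - \frac{4}{13}$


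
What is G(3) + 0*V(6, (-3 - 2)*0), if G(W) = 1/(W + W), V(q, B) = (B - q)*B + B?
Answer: 1/6 ≈ 0.16667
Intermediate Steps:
V(q, B) = B + B*(B - q) (V(q, B) = B*(B - q) + B = B + B*(B - q))
G(W) = 1/(2*W)
G(3) + 0*V(6, (-3 - 2)*0) = (1/2)/3 + 0*(((-3 - 2)*0)*(1 + (-3 - 2)*0 - 1*6)) = (1/2)*(1/3) + 0*((-5*0)*(1 - 5*0 - 6)) = 1/6 + 0*(0*(1 + 0 - 6)) = 1/6 + 0*(0*(-5)) = 1/6 + 0*0 = 1/6 + 0 = 1/6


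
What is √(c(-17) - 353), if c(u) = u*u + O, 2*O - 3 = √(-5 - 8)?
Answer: √(-250 + 2*I*√13)/2 ≈ 0.11401 + 7.9065*I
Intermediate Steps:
O = 3/2 + I*√13/2 (O = 3/2 + √(-5 - 8)/2 = 3/2 + √(-13)/2 = 3/2 + (I*√13)/2 = 3/2 + I*√13/2 ≈ 1.5 + 1.8028*I)
c(u) = 3/2 + u² + I*√13/2 (c(u) = u*u + (3/2 + I*√13/2) = u² + (3/2 + I*√13/2) = 3/2 + u² + I*√13/2)
√(c(-17) - 353) = √((3/2 + (-17)² + I*√13/2) - 353) = √((3/2 + 289 + I*√13/2) - 353) = √((581/2 + I*√13/2) - 353) = √(-125/2 + I*√13/2)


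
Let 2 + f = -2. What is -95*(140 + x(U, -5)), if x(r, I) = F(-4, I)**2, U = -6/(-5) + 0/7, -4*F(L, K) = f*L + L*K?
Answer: -20995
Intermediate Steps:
f = -4 (f = -2 - 2 = -4)
F(L, K) = L - K*L/4 (F(L, K) = -(-4*L + L*K)/4 = -(-4*L + K*L)/4 = L - K*L/4)
U = 6/5 (U = -6*(-1/5) + 0*(1/7) = 6/5 + 0 = 6/5 ≈ 1.2000)
x(r, I) = (-4 + I)**2 (x(r, I) = ((1/4)*(-4)*(4 - I))**2 = (-4 + I)**2)
-95*(140 + x(U, -5)) = -95*(140 + (-4 - 5)**2) = -95*(140 + (-9)**2) = -95*(140 + 81) = -95*221 = -20995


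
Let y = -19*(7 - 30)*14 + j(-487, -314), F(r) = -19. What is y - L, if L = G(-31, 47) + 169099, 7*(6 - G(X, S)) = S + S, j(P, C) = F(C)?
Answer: -1140948/7 ≈ -1.6299e+5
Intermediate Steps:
j(P, C) = -19
G(X, S) = 6 - 2*S/7 (G(X, S) = 6 - (S + S)/7 = 6 - 2*S/7)
L = 1183641/7 (L = (6 - 2/7*47) + 169099 = (6 - 94/7) + 169099 = -52/7 + 169099 = 1183641/7 ≈ 1.6909e+5)
y = 6099 (y = -19*(7 - 30)*14 - 19 = -19*(-23)*14 - 19 = 437*14 - 19 = 6118 - 19 = 6099)
y - L = 6099 - 1*1183641/7 = 6099 - 1183641/7 = -1140948/7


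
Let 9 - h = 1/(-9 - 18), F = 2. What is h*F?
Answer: 488/27 ≈ 18.074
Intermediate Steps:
h = 244/27 (h = 9 - 1/(-9 - 18) = 9 - 1/(-27) = 9 - 1*(-1/27) = 9 + 1/27 = 244/27 ≈ 9.0370)
h*F = (244/27)*2 = 488/27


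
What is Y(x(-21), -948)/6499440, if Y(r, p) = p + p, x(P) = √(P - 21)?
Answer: -79/270810 ≈ -0.00029172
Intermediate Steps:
x(P) = √(-21 + P)
Y(r, p) = 2*p
Y(x(-21), -948)/6499440 = (2*(-948))/6499440 = -1896*1/6499440 = -79/270810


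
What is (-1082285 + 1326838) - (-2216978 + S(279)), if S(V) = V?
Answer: 2461252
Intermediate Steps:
(-1082285 + 1326838) - (-2216978 + S(279)) = (-1082285 + 1326838) - (-2216978 + 279) = 244553 - 1*(-2216699) = 244553 + 2216699 = 2461252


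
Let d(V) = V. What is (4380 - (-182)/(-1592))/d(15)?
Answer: 3486389/11940 ≈ 291.99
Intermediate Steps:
(4380 - (-182)/(-1592))/d(15) = (4380 - (-182)/(-1592))/15 = (4380 - (-182)*(-1)/1592)*(1/15) = (4380 - 1*91/796)*(1/15) = (4380 - 91/796)*(1/15) = (3486389/796)*(1/15) = 3486389/11940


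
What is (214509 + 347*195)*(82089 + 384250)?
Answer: 131588740986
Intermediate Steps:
(214509 + 347*195)*(82089 + 384250) = (214509 + 67665)*466339 = 282174*466339 = 131588740986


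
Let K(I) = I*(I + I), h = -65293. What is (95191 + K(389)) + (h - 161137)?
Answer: 171403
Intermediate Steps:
K(I) = 2*I² (K(I) = I*(2*I) = 2*I²)
(95191 + K(389)) + (h - 161137) = (95191 + 2*389²) + (-65293 - 161137) = (95191 + 2*151321) - 226430 = (95191 + 302642) - 226430 = 397833 - 226430 = 171403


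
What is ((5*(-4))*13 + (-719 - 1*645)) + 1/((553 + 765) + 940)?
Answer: -3666991/2258 ≈ -1624.0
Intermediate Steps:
((5*(-4))*13 + (-719 - 1*645)) + 1/((553 + 765) + 940) = (-20*13 + (-719 - 645)) + 1/(1318 + 940) = (-260 - 1364) + 1/2258 = -1624 + 1/2258 = -3666991/2258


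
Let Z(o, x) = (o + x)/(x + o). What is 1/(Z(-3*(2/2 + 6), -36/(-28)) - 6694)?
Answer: -1/6693 ≈ -0.00014941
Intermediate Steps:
Z(o, x) = 1 (Z(o, x) = (o + x)/(o + x) = 1)
1/(Z(-3*(2/2 + 6), -36/(-28)) - 6694) = 1/(1 - 6694) = 1/(-6693) = -1/6693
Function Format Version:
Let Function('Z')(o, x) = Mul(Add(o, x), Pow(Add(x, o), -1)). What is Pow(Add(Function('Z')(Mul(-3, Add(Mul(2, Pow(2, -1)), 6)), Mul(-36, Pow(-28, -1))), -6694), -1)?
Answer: Rational(-1, 6693) ≈ -0.00014941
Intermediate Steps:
Function('Z')(o, x) = 1 (Function('Z')(o, x) = Mul(Add(o, x), Pow(Add(o, x), -1)) = 1)
Pow(Add(Function('Z')(Mul(-3, Add(Mul(2, Pow(2, -1)), 6)), Mul(-36, Pow(-28, -1))), -6694), -1) = Pow(Add(1, -6694), -1) = Pow(-6693, -1) = Rational(-1, 6693)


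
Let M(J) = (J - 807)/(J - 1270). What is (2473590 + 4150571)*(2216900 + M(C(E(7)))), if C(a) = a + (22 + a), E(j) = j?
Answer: 18121421618018731/1234 ≈ 1.4685e+13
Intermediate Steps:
C(a) = 22 + 2*a
M(J) = (-807 + J)/(-1270 + J)
(2473590 + 4150571)*(2216900 + M(C(E(7)))) = (2473590 + 4150571)*(2216900 + (-807 + (22 + 2*7))/(-1270 + (22 + 2*7))) = 6624161*(2216900 + (-807 + (22 + 14))/(-1270 + (22 + 14))) = 6624161*(2216900 + (-807 + 36)/(-1270 + 36)) = 6624161*(2216900 - 771/(-1234)) = 6624161*(2216900 - 1/1234*(-771)) = 6624161*(2216900 + 771/1234) = 6624161*(2735655371/1234) = 18121421618018731/1234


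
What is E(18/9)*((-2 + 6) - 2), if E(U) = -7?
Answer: -14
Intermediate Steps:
E(18/9)*((-2 + 6) - 2) = -7*((-2 + 6) - 2) = -7*(4 - 2) = -7*2 = -14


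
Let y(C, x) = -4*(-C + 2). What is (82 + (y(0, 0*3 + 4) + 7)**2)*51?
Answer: 4233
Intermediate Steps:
y(C, x) = -8 + 4*C (y(C, x) = -4*(2 - C) = -8 + 4*C)
(82 + (y(0, 0*3 + 4) + 7)**2)*51 = (82 + ((-8 + 4*0) + 7)**2)*51 = (82 + ((-8 + 0) + 7)**2)*51 = (82 + (-8 + 7)**2)*51 = (82 + (-1)**2)*51 = (82 + 1)*51 = 83*51 = 4233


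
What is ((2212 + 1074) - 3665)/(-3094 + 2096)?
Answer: 379/998 ≈ 0.37976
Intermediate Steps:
((2212 + 1074) - 3665)/(-3094 + 2096) = (3286 - 3665)/(-998) = -379*(-1/998) = 379/998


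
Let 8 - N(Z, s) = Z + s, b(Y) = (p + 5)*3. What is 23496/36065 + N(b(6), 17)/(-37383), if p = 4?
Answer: 293216436/449405965 ≈ 0.65245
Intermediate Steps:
b(Y) = 27 (b(Y) = (4 + 5)*3 = 9*3 = 27)
N(Z, s) = 8 - Z - s (N(Z, s) = 8 - (Z + s) = 8 + (-Z - s) = 8 - Z - s)
23496/36065 + N(b(6), 17)/(-37383) = 23496/36065 + (8 - 1*27 - 1*17)/(-37383) = 23496*(1/36065) + (8 - 27 - 17)*(-1/37383) = 23496/36065 - 36*(-1/37383) = 23496/36065 + 12/12461 = 293216436/449405965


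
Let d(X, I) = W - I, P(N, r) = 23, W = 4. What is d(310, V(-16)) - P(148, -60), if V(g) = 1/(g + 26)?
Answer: -191/10 ≈ -19.100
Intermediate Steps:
V(g) = 1/(26 + g)
d(X, I) = 4 - I
d(310, V(-16)) - P(148, -60) = (4 - 1/(26 - 16)) - 1*23 = (4 - 1/10) - 23 = (4 - 1*⅒) - 23 = (4 - ⅒) - 23 = 39/10 - 23 = -191/10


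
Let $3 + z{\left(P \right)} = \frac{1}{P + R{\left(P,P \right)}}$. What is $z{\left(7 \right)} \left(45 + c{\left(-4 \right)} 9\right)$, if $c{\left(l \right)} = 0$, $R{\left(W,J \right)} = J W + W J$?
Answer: $- \frac{942}{7} \approx -134.57$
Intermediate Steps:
$R{\left(W,J \right)} = 2 J W$ ($R{\left(W,J \right)} = J W + J W = 2 J W$)
$z{\left(P \right)} = -3 + \frac{1}{P + 2 P^{2}}$ ($z{\left(P \right)} = -3 + \frac{1}{P + 2 P P} = -3 + \frac{1}{P + 2 P^{2}}$)
$z{\left(7 \right)} \left(45 + c{\left(-4 \right)} 9\right) = \frac{1 - 6 \cdot 7^{2} - 21}{7 \left(1 + 2 \cdot 7\right)} \left(45 + 0 \cdot 9\right) = \frac{1 - 294 - 21}{7 \left(1 + 14\right)} \left(45 + 0\right) = \frac{1 - 294 - 21}{7 \cdot 15} \cdot 45 = \frac{1}{7} \cdot \frac{1}{15} \left(-314\right) 45 = \left(- \frac{314}{105}\right) 45 = - \frac{942}{7}$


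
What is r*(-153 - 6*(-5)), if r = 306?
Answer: -37638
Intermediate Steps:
r*(-153 - 6*(-5)) = 306*(-153 - 6*(-5)) = 306*(-153 + 30) = 306*(-123) = -37638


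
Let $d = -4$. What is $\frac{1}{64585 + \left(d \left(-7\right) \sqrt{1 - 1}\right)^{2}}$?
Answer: $\frac{1}{64585} \approx 1.5483 \cdot 10^{-5}$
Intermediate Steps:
$\frac{1}{64585 + \left(d \left(-7\right) \sqrt{1 - 1}\right)^{2}} = \frac{1}{64585 + \left(\left(-4\right) \left(-7\right) \sqrt{1 - 1}\right)^{2}} = \frac{1}{64585 + \left(28 \sqrt{0}\right)^{2}} = \frac{1}{64585 + \left(28 \cdot 0\right)^{2}} = \frac{1}{64585 + 0^{2}} = \frac{1}{64585 + 0} = \frac{1}{64585}$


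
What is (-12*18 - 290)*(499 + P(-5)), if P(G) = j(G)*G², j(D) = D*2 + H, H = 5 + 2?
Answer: -214544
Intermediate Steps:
H = 7
j(D) = 7 + 2*D (j(D) = D*2 + 7 = 2*D + 7 = 7 + 2*D)
P(G) = G²*(7 + 2*G) (P(G) = (7 + 2*G)*G² = G²*(7 + 2*G))
(-12*18 - 290)*(499 + P(-5)) = (-12*18 - 290)*(499 + (-5)²*(7 + 2*(-5))) = (-216 - 290)*(499 + 25*(7 - 10)) = -506*(499 + 25*(-3)) = -506*(499 - 75) = -506*424 = -214544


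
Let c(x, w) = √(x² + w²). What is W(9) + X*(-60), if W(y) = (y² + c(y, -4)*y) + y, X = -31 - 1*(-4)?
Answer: 1710 + 9*√97 ≈ 1798.6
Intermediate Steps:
X = -27 (X = -31 + 4 = -27)
c(x, w) = √(w² + x²)
W(y) = y + y² + y*√(16 + y²) (W(y) = (y² + √((-4)² + y²)*y) + y = (y² + √(16 + y²)*y) + y = (y² + y*√(16 + y²)) + y = y + y² + y*√(16 + y²))
W(9) + X*(-60) = 9*(1 + 9 + √(16 + 9²)) - 27*(-60) = 9*(1 + 9 + √(16 + 81)) + 1620 = 9*(1 + 9 + √97) + 1620 = 9*(10 + √97) + 1620 = (90 + 9*√97) + 1620 = 1710 + 9*√97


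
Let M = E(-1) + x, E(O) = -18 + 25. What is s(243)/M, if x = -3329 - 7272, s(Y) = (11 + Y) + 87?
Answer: -341/10594 ≈ -0.032188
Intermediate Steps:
s(Y) = 98 + Y
x = -10601
E(O) = 7
M = -10594 (M = 7 - 10601 = -10594)
s(243)/M = (98 + 243)/(-10594) = 341*(-1/10594) = -341/10594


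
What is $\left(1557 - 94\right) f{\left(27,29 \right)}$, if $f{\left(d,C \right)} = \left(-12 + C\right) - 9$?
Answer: $11704$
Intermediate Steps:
$f{\left(d,C \right)} = -21 + C$
$\left(1557 - 94\right) f{\left(27,29 \right)} = \left(1557 - 94\right) \left(-21 + 29\right) = 1463 \cdot 8 = 11704$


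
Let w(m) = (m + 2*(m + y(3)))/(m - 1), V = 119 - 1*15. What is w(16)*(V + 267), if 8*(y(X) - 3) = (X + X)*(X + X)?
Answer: 7791/5 ≈ 1558.2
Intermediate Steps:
y(X) = 3 + X²/2 (y(X) = 3 + ((X + X)*(X + X))/8 = 3 + ((2*X)*(2*X))/8 = 3 + (4*X²)/8 = 3 + X²/2)
V = 104 (V = 119 - 15 = 104)
w(m) = (15 + 3*m)/(-1 + m) (w(m) = (m + 2*(m + (3 + (½)*3²)))/(m - 1) = (m + 2*(m + (3 + (½)*9)))/(-1 + m) = (m + 2*(m + (3 + 9/2)))/(-1 + m) = (m + 2*(m + 15/2))/(-1 + m) = (m + 2*(15/2 + m))/(-1 + m) = (m + (15 + 2*m))/(-1 + m) = (15 + 3*m)/(-1 + m))
w(16)*(V + 267) = (3*(5 + 16)/(-1 + 16))*(104 + 267) = (3*21/15)*371 = (3*(1/15)*21)*371 = (21/5)*371 = 7791/5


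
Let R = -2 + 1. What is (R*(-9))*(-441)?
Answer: -3969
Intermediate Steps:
R = -1
(R*(-9))*(-441) = -1*(-9)*(-441) = 9*(-441) = -3969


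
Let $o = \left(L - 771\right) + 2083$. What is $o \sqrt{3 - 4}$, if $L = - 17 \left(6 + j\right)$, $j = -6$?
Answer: $1312 i \approx 1312.0 i$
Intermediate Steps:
$L = 0$ ($L = - 17 \left(6 - 6\right) = \left(-17\right) 0 = 0$)
$o = 1312$ ($o = \left(0 - 771\right) + 2083 = -771 + 2083 = 1312$)
$o \sqrt{3 - 4} = 1312 \sqrt{3 - 4} = 1312 \sqrt{-1} = 1312 i$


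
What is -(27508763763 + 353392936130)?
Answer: -380901699893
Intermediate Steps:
-(27508763763 + 353392936130) = -749333/(1/((-77272 + 471610) + 113983)) = -749333/(1/(394338 + 113983)) = -749333/(1/508321) = -749333/1/508321 = -749333*508321 = -380901699893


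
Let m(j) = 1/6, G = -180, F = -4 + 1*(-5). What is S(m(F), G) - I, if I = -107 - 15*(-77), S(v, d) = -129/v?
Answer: -1822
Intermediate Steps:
F = -9 (F = -4 - 5 = -9)
m(j) = ⅙
I = 1048 (I = -107 + 1155 = 1048)
S(m(F), G) - I = -129/⅙ - 1*1048 = -129*6 - 1048 = -774 - 1048 = -1822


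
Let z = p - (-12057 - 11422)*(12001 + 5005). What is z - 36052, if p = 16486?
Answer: 399264308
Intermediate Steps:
z = 399300360 (z = 16486 - (-12057 - 11422)*(12001 + 5005) = 16486 - (-23479)*17006 = 16486 - 1*(-399283874) = 16486 + 399283874 = 399300360)
z - 36052 = 399300360 - 36052 = 399264308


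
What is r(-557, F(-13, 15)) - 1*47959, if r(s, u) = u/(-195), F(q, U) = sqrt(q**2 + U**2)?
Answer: -47959 - sqrt(394)/195 ≈ -47959.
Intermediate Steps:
F(q, U) = sqrt(U**2 + q**2)
r(s, u) = -u/195 (r(s, u) = u*(-1/195) = -u/195)
r(-557, F(-13, 15)) - 1*47959 = -sqrt(15**2 + (-13)**2)/195 - 1*47959 = -sqrt(225 + 169)/195 - 47959 = -sqrt(394)/195 - 47959 = -47959 - sqrt(394)/195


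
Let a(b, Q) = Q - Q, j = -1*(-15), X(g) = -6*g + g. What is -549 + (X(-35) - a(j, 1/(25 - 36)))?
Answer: -374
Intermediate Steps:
X(g) = -5*g
j = 15
a(b, Q) = 0
-549 + (X(-35) - a(j, 1/(25 - 36))) = -549 + (-5*(-35) - 1*0) = -549 + (175 + 0) = -549 + 175 = -374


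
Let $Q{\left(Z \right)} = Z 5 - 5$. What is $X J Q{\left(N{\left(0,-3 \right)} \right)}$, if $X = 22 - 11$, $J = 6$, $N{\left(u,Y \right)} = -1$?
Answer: $-660$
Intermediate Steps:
$Q{\left(Z \right)} = -5 + 5 Z$ ($Q{\left(Z \right)} = 5 Z - 5 = -5 + 5 Z$)
$X = 11$
$X J Q{\left(N{\left(0,-3 \right)} \right)} = 11 \cdot 6 \left(-5 + 5 \left(-1\right)\right) = 66 \left(-5 - 5\right) = 66 \left(-10\right) = -660$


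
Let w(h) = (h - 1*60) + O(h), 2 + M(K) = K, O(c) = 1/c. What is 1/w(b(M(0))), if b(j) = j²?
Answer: -4/223 ≈ -0.017937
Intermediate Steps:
M(K) = -2 + K
w(h) = -60 + h + 1/h (w(h) = (h - 1*60) + 1/h = (h - 60) + 1/h = (-60 + h) + 1/h = -60 + h + 1/h)
1/w(b(M(0))) = 1/(-60 + (-2 + 0)² + 1/((-2 + 0)²)) = 1/(-60 + (-2)² + 1/((-2)²)) = 1/(-60 + 4 + 1/4) = 1/(-60 + 4 + ¼) = 1/(-223/4) = -4/223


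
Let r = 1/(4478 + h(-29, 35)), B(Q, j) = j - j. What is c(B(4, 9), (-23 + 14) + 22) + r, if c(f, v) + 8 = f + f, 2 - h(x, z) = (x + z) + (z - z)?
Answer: -35791/4474 ≈ -7.9998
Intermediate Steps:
h(x, z) = 2 - x - z (h(x, z) = 2 - ((x + z) + (z - z)) = 2 - ((x + z) + 0) = 2 - (x + z) = 2 + (-x - z) = 2 - x - z)
B(Q, j) = 0
c(f, v) = -8 + 2*f (c(f, v) = -8 + (f + f) = -8 + 2*f)
r = 1/4474 (r = 1/(4478 + (2 - 1*(-29) - 1*35)) = 1/(4478 + (2 + 29 - 35)) = 1/(4478 - 4) = 1/4474 ≈ 0.00022351)
c(B(4, 9), (-23 + 14) + 22) + r = (-8 + 2*0) + 1/4474 = (-8 + 0) + 1/4474 = -8 + 1/4474 = -35791/4474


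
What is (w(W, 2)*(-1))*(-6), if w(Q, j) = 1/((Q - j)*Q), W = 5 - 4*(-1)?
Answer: 2/21 ≈ 0.095238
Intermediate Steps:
W = 9 (W = 5 + 4 = 9)
w(Q, j) = 1/(Q*(Q - j))
(w(W, 2)*(-1))*(-6) = ((1/(9*(9 - 1*2)))*(-1))*(-6) = ((1/(9*(9 - 2)))*(-1))*(-6) = (((1/9)/7)*(-1))*(-6) = (((1/9)*(1/7))*(-1))*(-6) = ((1/63)*(-1))*(-6) = -1/63*(-6) = 2/21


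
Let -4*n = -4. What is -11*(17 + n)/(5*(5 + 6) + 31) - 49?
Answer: -2206/43 ≈ -51.302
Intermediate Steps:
n = 1 (n = -¼*(-4) = 1)
-11*(17 + n)/(5*(5 + 6) + 31) - 49 = -11*(17 + 1)/(5*(5 + 6) + 31) - 49 = -198/(5*11 + 31) - 49 = -198/(55 + 31) - 49 = -198/86 - 49 = -11*9/43 - 49 = -99/43 - 49 = -2206/43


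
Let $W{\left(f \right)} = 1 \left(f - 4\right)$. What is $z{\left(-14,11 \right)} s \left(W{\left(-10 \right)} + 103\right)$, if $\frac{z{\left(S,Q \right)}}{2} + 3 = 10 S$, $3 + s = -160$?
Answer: $4149002$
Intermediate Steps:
$s = -163$ ($s = -3 - 160 = -163$)
$W{\left(f \right)} = -4 + f$ ($W{\left(f \right)} = 1 \left(-4 + f\right) = -4 + f$)
$z{\left(S,Q \right)} = -6 + 20 S$ ($z{\left(S,Q \right)} = -6 + 2 \cdot 10 S = -6 + 20 S$)
$z{\left(-14,11 \right)} s \left(W{\left(-10 \right)} + 103\right) = \left(-6 + 20 \left(-14\right)\right) \left(-163\right) \left(\left(-4 - 10\right) + 103\right) = \left(-6 - 280\right) \left(-163\right) \left(-14 + 103\right) = \left(-286\right) \left(-163\right) 89 = 46618 \cdot 89 = 4149002$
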